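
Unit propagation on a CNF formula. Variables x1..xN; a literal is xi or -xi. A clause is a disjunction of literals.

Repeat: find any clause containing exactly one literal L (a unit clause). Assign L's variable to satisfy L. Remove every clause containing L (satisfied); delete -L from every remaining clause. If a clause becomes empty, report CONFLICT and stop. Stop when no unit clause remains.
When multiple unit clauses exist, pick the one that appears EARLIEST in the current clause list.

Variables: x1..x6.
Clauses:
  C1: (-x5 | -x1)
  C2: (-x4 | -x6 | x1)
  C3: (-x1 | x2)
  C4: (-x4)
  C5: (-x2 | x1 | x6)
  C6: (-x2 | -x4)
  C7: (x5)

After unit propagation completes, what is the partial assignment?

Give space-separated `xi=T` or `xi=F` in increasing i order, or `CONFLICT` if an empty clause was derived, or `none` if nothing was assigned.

Answer: x1=F x4=F x5=T

Derivation:
unit clause [-4] forces x4=F; simplify:
  satisfied 3 clause(s); 4 remain; assigned so far: [4]
unit clause [5] forces x5=T; simplify:
  drop -5 from [-5, -1] -> [-1]
  satisfied 1 clause(s); 3 remain; assigned so far: [4, 5]
unit clause [-1] forces x1=F; simplify:
  drop 1 from [-2, 1, 6] -> [-2, 6]
  satisfied 2 clause(s); 1 remain; assigned so far: [1, 4, 5]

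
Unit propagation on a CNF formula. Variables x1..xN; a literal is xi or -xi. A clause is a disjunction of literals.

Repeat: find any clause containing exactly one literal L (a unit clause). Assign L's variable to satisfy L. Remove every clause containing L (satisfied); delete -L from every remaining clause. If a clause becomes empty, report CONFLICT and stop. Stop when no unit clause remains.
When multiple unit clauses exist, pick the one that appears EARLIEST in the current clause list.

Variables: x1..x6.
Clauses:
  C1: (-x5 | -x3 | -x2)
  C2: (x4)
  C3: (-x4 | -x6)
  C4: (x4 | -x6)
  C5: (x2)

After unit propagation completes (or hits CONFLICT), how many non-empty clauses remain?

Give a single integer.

Answer: 1

Derivation:
unit clause [4] forces x4=T; simplify:
  drop -4 from [-4, -6] -> [-6]
  satisfied 2 clause(s); 3 remain; assigned so far: [4]
unit clause [-6] forces x6=F; simplify:
  satisfied 1 clause(s); 2 remain; assigned so far: [4, 6]
unit clause [2] forces x2=T; simplify:
  drop -2 from [-5, -3, -2] -> [-5, -3]
  satisfied 1 clause(s); 1 remain; assigned so far: [2, 4, 6]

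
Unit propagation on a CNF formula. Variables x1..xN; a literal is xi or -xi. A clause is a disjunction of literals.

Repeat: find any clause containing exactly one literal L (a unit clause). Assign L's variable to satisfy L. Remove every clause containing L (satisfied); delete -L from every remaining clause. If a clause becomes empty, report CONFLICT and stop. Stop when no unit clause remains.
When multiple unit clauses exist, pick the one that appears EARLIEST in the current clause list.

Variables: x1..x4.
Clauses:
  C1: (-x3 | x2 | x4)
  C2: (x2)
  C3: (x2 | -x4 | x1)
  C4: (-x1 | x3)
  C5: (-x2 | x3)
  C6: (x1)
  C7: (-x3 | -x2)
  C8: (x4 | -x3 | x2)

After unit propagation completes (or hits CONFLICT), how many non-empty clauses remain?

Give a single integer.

unit clause [2] forces x2=T; simplify:
  drop -2 from [-2, 3] -> [3]
  drop -2 from [-3, -2] -> [-3]
  satisfied 4 clause(s); 4 remain; assigned so far: [2]
unit clause [3] forces x3=T; simplify:
  drop -3 from [-3] -> [] (empty!)
  satisfied 2 clause(s); 2 remain; assigned so far: [2, 3]
CONFLICT (empty clause)

Answer: 1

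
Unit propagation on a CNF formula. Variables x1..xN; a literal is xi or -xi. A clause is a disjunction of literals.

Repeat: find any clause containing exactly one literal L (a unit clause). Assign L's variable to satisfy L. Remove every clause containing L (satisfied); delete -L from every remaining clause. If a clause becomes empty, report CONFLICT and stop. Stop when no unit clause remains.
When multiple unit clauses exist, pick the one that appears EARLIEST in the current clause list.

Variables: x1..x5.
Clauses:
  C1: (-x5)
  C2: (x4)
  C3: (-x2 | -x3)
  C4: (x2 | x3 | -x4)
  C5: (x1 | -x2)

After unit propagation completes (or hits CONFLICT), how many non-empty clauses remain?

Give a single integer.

unit clause [-5] forces x5=F; simplify:
  satisfied 1 clause(s); 4 remain; assigned so far: [5]
unit clause [4] forces x4=T; simplify:
  drop -4 from [2, 3, -4] -> [2, 3]
  satisfied 1 clause(s); 3 remain; assigned so far: [4, 5]

Answer: 3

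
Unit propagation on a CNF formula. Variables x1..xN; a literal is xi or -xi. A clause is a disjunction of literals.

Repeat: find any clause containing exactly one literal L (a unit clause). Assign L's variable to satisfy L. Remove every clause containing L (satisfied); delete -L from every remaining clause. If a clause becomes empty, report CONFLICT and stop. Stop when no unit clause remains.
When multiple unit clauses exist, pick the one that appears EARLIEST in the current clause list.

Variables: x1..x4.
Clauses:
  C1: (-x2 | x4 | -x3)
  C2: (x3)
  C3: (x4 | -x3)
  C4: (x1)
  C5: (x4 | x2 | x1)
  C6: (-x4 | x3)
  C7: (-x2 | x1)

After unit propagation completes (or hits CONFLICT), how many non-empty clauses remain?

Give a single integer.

Answer: 0

Derivation:
unit clause [3] forces x3=T; simplify:
  drop -3 from [-2, 4, -3] -> [-2, 4]
  drop -3 from [4, -3] -> [4]
  satisfied 2 clause(s); 5 remain; assigned so far: [3]
unit clause [4] forces x4=T; simplify:
  satisfied 3 clause(s); 2 remain; assigned so far: [3, 4]
unit clause [1] forces x1=T; simplify:
  satisfied 2 clause(s); 0 remain; assigned so far: [1, 3, 4]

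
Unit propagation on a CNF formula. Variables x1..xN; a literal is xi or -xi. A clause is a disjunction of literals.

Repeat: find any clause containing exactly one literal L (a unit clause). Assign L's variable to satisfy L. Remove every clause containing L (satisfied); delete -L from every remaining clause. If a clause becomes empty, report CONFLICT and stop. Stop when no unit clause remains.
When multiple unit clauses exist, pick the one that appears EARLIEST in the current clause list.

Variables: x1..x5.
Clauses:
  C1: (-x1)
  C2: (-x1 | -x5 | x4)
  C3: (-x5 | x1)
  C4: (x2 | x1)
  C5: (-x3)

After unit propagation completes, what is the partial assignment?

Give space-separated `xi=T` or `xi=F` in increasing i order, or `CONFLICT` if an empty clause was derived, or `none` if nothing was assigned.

unit clause [-1] forces x1=F; simplify:
  drop 1 from [-5, 1] -> [-5]
  drop 1 from [2, 1] -> [2]
  satisfied 2 clause(s); 3 remain; assigned so far: [1]
unit clause [-5] forces x5=F; simplify:
  satisfied 1 clause(s); 2 remain; assigned so far: [1, 5]
unit clause [2] forces x2=T; simplify:
  satisfied 1 clause(s); 1 remain; assigned so far: [1, 2, 5]
unit clause [-3] forces x3=F; simplify:
  satisfied 1 clause(s); 0 remain; assigned so far: [1, 2, 3, 5]

Answer: x1=F x2=T x3=F x5=F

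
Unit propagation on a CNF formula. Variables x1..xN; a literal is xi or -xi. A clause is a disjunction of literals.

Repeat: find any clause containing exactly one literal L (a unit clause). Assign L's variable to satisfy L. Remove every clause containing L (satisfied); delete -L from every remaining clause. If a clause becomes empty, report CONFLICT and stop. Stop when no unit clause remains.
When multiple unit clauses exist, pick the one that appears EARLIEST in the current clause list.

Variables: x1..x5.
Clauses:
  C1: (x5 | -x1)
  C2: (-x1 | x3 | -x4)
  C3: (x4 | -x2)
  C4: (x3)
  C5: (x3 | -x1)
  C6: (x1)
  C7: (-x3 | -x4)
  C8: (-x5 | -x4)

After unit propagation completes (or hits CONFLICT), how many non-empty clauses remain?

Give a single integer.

unit clause [3] forces x3=T; simplify:
  drop -3 from [-3, -4] -> [-4]
  satisfied 3 clause(s); 5 remain; assigned so far: [3]
unit clause [1] forces x1=T; simplify:
  drop -1 from [5, -1] -> [5]
  satisfied 1 clause(s); 4 remain; assigned so far: [1, 3]
unit clause [5] forces x5=T; simplify:
  drop -5 from [-5, -4] -> [-4]
  satisfied 1 clause(s); 3 remain; assigned so far: [1, 3, 5]
unit clause [-4] forces x4=F; simplify:
  drop 4 from [4, -2] -> [-2]
  satisfied 2 clause(s); 1 remain; assigned so far: [1, 3, 4, 5]
unit clause [-2] forces x2=F; simplify:
  satisfied 1 clause(s); 0 remain; assigned so far: [1, 2, 3, 4, 5]

Answer: 0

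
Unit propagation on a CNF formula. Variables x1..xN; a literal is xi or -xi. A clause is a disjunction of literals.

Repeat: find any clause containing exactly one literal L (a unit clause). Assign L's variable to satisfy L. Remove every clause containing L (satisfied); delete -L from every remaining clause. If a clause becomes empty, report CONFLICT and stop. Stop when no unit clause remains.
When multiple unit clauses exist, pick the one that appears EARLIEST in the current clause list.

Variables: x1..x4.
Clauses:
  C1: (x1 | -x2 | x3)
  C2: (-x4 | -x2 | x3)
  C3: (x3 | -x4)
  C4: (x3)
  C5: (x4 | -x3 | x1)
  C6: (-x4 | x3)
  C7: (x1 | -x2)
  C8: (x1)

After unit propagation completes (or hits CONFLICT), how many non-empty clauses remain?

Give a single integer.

unit clause [3] forces x3=T; simplify:
  drop -3 from [4, -3, 1] -> [4, 1]
  satisfied 5 clause(s); 3 remain; assigned so far: [3]
unit clause [1] forces x1=T; simplify:
  satisfied 3 clause(s); 0 remain; assigned so far: [1, 3]

Answer: 0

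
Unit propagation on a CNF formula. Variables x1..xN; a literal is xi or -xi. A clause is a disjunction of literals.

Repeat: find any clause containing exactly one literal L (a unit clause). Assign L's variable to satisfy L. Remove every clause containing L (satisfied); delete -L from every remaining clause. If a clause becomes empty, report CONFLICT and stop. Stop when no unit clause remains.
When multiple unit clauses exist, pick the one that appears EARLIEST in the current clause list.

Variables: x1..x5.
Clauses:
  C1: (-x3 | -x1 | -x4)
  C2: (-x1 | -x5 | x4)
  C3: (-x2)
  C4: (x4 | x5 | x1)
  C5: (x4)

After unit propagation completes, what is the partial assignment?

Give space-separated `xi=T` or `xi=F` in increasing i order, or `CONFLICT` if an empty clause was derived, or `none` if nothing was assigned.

unit clause [-2] forces x2=F; simplify:
  satisfied 1 clause(s); 4 remain; assigned so far: [2]
unit clause [4] forces x4=T; simplify:
  drop -4 from [-3, -1, -4] -> [-3, -1]
  satisfied 3 clause(s); 1 remain; assigned so far: [2, 4]

Answer: x2=F x4=T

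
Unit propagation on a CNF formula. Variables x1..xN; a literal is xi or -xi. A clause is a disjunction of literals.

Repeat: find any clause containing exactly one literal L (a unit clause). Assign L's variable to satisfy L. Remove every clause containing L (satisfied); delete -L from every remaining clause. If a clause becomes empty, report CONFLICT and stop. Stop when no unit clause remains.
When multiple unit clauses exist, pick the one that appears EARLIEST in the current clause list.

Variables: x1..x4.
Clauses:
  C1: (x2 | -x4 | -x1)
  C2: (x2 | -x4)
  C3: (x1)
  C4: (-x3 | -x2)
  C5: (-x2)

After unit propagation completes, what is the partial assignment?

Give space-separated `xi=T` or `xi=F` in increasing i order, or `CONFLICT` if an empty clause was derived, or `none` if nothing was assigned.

unit clause [1] forces x1=T; simplify:
  drop -1 from [2, -4, -1] -> [2, -4]
  satisfied 1 clause(s); 4 remain; assigned so far: [1]
unit clause [-2] forces x2=F; simplify:
  drop 2 from [2, -4] -> [-4]
  drop 2 from [2, -4] -> [-4]
  satisfied 2 clause(s); 2 remain; assigned so far: [1, 2]
unit clause [-4] forces x4=F; simplify:
  satisfied 2 clause(s); 0 remain; assigned so far: [1, 2, 4]

Answer: x1=T x2=F x4=F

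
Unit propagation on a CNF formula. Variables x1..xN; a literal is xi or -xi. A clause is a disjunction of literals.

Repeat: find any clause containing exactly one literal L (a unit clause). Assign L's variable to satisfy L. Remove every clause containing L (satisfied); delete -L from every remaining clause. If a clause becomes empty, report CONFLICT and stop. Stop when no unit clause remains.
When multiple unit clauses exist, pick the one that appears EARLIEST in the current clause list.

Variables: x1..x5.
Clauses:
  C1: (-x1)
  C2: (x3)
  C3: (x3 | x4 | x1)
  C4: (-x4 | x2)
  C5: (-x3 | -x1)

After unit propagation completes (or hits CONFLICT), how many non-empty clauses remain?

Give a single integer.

unit clause [-1] forces x1=F; simplify:
  drop 1 from [3, 4, 1] -> [3, 4]
  satisfied 2 clause(s); 3 remain; assigned so far: [1]
unit clause [3] forces x3=T; simplify:
  satisfied 2 clause(s); 1 remain; assigned so far: [1, 3]

Answer: 1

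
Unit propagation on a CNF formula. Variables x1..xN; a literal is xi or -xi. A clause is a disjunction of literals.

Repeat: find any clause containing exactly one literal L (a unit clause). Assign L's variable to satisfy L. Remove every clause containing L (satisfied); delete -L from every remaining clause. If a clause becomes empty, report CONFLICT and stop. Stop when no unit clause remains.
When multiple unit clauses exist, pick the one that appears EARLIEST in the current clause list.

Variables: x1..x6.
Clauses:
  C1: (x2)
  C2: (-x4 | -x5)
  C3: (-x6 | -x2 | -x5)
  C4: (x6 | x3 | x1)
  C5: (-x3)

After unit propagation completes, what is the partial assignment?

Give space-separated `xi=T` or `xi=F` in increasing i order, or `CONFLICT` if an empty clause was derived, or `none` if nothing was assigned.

Answer: x2=T x3=F

Derivation:
unit clause [2] forces x2=T; simplify:
  drop -2 from [-6, -2, -5] -> [-6, -5]
  satisfied 1 clause(s); 4 remain; assigned so far: [2]
unit clause [-3] forces x3=F; simplify:
  drop 3 from [6, 3, 1] -> [6, 1]
  satisfied 1 clause(s); 3 remain; assigned so far: [2, 3]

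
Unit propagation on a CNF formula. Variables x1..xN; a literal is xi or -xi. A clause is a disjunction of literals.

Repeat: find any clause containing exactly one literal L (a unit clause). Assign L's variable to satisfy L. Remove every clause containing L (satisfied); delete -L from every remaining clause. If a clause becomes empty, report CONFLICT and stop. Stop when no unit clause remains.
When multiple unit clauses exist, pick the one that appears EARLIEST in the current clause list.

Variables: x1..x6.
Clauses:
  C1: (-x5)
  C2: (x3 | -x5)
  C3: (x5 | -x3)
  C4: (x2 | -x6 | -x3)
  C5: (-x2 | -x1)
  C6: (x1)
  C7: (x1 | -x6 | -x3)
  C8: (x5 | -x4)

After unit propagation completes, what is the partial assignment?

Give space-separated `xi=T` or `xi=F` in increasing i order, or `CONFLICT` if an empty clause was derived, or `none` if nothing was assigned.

Answer: x1=T x2=F x3=F x4=F x5=F

Derivation:
unit clause [-5] forces x5=F; simplify:
  drop 5 from [5, -3] -> [-3]
  drop 5 from [5, -4] -> [-4]
  satisfied 2 clause(s); 6 remain; assigned so far: [5]
unit clause [-3] forces x3=F; simplify:
  satisfied 3 clause(s); 3 remain; assigned so far: [3, 5]
unit clause [1] forces x1=T; simplify:
  drop -1 from [-2, -1] -> [-2]
  satisfied 1 clause(s); 2 remain; assigned so far: [1, 3, 5]
unit clause [-2] forces x2=F; simplify:
  satisfied 1 clause(s); 1 remain; assigned so far: [1, 2, 3, 5]
unit clause [-4] forces x4=F; simplify:
  satisfied 1 clause(s); 0 remain; assigned so far: [1, 2, 3, 4, 5]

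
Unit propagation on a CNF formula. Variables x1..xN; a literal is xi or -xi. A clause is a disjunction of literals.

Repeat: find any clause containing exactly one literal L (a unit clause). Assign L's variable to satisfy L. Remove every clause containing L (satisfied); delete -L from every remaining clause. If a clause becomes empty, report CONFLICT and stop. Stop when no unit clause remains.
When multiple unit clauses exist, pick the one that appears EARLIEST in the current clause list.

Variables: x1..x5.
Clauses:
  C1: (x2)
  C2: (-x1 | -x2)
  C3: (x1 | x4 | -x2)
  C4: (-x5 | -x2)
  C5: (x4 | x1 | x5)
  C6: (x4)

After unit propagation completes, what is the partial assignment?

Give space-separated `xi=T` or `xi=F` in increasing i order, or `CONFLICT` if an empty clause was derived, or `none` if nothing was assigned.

unit clause [2] forces x2=T; simplify:
  drop -2 from [-1, -2] -> [-1]
  drop -2 from [1, 4, -2] -> [1, 4]
  drop -2 from [-5, -2] -> [-5]
  satisfied 1 clause(s); 5 remain; assigned so far: [2]
unit clause [-1] forces x1=F; simplify:
  drop 1 from [1, 4] -> [4]
  drop 1 from [4, 1, 5] -> [4, 5]
  satisfied 1 clause(s); 4 remain; assigned so far: [1, 2]
unit clause [4] forces x4=T; simplify:
  satisfied 3 clause(s); 1 remain; assigned so far: [1, 2, 4]
unit clause [-5] forces x5=F; simplify:
  satisfied 1 clause(s); 0 remain; assigned so far: [1, 2, 4, 5]

Answer: x1=F x2=T x4=T x5=F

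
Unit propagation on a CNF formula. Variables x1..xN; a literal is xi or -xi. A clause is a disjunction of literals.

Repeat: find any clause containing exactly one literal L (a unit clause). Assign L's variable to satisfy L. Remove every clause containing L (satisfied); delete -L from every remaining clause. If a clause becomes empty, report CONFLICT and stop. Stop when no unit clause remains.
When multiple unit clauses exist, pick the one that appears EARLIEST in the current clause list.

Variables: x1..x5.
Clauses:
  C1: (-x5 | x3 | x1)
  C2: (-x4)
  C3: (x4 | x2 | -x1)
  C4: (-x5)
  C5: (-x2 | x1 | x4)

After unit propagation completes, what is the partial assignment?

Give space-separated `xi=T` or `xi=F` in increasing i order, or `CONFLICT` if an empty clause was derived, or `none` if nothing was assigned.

unit clause [-4] forces x4=F; simplify:
  drop 4 from [4, 2, -1] -> [2, -1]
  drop 4 from [-2, 1, 4] -> [-2, 1]
  satisfied 1 clause(s); 4 remain; assigned so far: [4]
unit clause [-5] forces x5=F; simplify:
  satisfied 2 clause(s); 2 remain; assigned so far: [4, 5]

Answer: x4=F x5=F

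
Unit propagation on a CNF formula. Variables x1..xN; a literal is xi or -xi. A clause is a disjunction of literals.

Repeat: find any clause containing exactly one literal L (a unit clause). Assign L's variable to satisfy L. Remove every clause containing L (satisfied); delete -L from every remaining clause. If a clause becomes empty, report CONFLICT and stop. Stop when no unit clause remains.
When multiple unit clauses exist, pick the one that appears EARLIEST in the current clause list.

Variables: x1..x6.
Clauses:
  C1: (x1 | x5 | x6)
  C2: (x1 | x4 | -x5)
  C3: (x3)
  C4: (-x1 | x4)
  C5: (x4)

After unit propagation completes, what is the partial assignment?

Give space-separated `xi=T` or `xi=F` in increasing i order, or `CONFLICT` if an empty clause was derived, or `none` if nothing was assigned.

Answer: x3=T x4=T

Derivation:
unit clause [3] forces x3=T; simplify:
  satisfied 1 clause(s); 4 remain; assigned so far: [3]
unit clause [4] forces x4=T; simplify:
  satisfied 3 clause(s); 1 remain; assigned so far: [3, 4]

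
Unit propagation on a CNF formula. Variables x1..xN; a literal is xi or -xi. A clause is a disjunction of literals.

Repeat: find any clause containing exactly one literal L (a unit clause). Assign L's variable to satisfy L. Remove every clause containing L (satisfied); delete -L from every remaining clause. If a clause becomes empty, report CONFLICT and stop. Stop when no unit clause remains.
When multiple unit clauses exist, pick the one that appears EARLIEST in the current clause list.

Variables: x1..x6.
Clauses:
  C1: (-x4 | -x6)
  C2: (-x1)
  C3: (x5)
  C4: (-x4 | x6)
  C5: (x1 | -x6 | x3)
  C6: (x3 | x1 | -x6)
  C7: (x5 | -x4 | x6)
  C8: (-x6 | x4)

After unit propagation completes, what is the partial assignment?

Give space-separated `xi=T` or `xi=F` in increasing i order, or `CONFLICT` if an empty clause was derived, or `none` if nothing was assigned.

unit clause [-1] forces x1=F; simplify:
  drop 1 from [1, -6, 3] -> [-6, 3]
  drop 1 from [3, 1, -6] -> [3, -6]
  satisfied 1 clause(s); 7 remain; assigned so far: [1]
unit clause [5] forces x5=T; simplify:
  satisfied 2 clause(s); 5 remain; assigned so far: [1, 5]

Answer: x1=F x5=T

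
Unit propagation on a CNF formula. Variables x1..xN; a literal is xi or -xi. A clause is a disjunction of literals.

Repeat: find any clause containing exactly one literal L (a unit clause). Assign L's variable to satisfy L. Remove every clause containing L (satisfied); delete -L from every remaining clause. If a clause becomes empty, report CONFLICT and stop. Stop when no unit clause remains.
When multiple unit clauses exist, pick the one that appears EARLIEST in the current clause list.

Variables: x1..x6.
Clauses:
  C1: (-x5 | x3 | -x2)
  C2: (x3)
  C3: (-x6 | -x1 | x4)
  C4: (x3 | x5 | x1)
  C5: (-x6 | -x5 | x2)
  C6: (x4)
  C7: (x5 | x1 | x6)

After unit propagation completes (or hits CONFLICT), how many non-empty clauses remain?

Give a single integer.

unit clause [3] forces x3=T; simplify:
  satisfied 3 clause(s); 4 remain; assigned so far: [3]
unit clause [4] forces x4=T; simplify:
  satisfied 2 clause(s); 2 remain; assigned so far: [3, 4]

Answer: 2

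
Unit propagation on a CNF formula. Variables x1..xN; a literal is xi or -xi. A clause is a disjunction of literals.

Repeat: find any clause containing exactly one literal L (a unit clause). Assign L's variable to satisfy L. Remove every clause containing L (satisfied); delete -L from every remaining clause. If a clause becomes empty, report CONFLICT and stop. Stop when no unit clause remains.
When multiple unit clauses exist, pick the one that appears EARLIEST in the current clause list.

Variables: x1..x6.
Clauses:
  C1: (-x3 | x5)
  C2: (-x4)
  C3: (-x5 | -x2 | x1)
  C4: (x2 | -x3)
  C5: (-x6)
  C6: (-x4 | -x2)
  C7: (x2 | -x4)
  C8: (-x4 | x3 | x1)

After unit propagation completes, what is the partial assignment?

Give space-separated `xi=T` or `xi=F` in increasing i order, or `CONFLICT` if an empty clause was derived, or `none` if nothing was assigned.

Answer: x4=F x6=F

Derivation:
unit clause [-4] forces x4=F; simplify:
  satisfied 4 clause(s); 4 remain; assigned so far: [4]
unit clause [-6] forces x6=F; simplify:
  satisfied 1 clause(s); 3 remain; assigned so far: [4, 6]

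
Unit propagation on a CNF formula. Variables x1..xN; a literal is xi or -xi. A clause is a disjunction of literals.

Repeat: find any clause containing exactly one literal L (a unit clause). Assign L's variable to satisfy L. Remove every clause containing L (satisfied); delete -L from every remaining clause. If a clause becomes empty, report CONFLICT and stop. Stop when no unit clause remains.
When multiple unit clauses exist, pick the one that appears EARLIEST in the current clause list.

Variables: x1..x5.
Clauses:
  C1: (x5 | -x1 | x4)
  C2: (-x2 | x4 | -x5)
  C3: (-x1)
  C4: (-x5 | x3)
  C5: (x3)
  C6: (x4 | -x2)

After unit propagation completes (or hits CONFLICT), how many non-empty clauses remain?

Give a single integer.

Answer: 2

Derivation:
unit clause [-1] forces x1=F; simplify:
  satisfied 2 clause(s); 4 remain; assigned so far: [1]
unit clause [3] forces x3=T; simplify:
  satisfied 2 clause(s); 2 remain; assigned so far: [1, 3]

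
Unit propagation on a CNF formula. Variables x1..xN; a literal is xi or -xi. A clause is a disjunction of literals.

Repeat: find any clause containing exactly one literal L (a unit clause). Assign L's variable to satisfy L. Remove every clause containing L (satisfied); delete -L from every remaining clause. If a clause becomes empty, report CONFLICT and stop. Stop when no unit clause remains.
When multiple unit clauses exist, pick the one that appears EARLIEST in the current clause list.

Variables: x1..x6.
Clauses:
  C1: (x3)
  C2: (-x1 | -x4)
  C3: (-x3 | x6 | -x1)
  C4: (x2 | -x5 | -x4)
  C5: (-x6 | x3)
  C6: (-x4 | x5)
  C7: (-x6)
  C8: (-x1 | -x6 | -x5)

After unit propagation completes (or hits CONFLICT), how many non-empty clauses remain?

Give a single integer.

Answer: 2

Derivation:
unit clause [3] forces x3=T; simplify:
  drop -3 from [-3, 6, -1] -> [6, -1]
  satisfied 2 clause(s); 6 remain; assigned so far: [3]
unit clause [-6] forces x6=F; simplify:
  drop 6 from [6, -1] -> [-1]
  satisfied 2 clause(s); 4 remain; assigned so far: [3, 6]
unit clause [-1] forces x1=F; simplify:
  satisfied 2 clause(s); 2 remain; assigned so far: [1, 3, 6]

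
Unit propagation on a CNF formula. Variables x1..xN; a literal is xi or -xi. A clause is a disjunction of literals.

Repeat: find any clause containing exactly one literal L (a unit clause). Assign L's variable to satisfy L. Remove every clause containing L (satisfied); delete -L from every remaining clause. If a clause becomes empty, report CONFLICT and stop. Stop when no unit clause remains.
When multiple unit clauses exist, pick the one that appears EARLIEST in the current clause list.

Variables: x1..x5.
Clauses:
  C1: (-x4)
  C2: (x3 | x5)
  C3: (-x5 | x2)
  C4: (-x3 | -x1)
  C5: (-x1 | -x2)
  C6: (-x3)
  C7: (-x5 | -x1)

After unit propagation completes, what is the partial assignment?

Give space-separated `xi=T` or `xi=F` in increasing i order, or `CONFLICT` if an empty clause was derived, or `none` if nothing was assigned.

Answer: x1=F x2=T x3=F x4=F x5=T

Derivation:
unit clause [-4] forces x4=F; simplify:
  satisfied 1 clause(s); 6 remain; assigned so far: [4]
unit clause [-3] forces x3=F; simplify:
  drop 3 from [3, 5] -> [5]
  satisfied 2 clause(s); 4 remain; assigned so far: [3, 4]
unit clause [5] forces x5=T; simplify:
  drop -5 from [-5, 2] -> [2]
  drop -5 from [-5, -1] -> [-1]
  satisfied 1 clause(s); 3 remain; assigned so far: [3, 4, 5]
unit clause [2] forces x2=T; simplify:
  drop -2 from [-1, -2] -> [-1]
  satisfied 1 clause(s); 2 remain; assigned so far: [2, 3, 4, 5]
unit clause [-1] forces x1=F; simplify:
  satisfied 2 clause(s); 0 remain; assigned so far: [1, 2, 3, 4, 5]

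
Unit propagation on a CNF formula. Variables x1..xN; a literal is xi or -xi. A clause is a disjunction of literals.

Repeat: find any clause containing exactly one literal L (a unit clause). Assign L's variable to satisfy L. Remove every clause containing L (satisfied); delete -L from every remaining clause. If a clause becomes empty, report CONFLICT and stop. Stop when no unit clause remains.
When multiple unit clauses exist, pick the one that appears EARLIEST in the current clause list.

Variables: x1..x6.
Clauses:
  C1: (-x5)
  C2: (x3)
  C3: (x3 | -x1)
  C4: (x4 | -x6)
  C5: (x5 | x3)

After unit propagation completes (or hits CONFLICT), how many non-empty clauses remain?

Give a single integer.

unit clause [-5] forces x5=F; simplify:
  drop 5 from [5, 3] -> [3]
  satisfied 1 clause(s); 4 remain; assigned so far: [5]
unit clause [3] forces x3=T; simplify:
  satisfied 3 clause(s); 1 remain; assigned so far: [3, 5]

Answer: 1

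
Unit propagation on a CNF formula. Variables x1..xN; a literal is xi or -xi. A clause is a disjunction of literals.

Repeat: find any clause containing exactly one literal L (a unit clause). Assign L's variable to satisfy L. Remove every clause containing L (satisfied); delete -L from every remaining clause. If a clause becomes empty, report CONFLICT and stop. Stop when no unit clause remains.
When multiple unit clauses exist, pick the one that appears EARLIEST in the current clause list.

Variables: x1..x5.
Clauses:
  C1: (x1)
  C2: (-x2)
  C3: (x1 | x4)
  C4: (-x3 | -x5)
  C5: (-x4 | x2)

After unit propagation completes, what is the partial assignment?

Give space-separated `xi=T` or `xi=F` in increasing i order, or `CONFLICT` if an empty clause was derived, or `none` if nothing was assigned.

Answer: x1=T x2=F x4=F

Derivation:
unit clause [1] forces x1=T; simplify:
  satisfied 2 clause(s); 3 remain; assigned so far: [1]
unit clause [-2] forces x2=F; simplify:
  drop 2 from [-4, 2] -> [-4]
  satisfied 1 clause(s); 2 remain; assigned so far: [1, 2]
unit clause [-4] forces x4=F; simplify:
  satisfied 1 clause(s); 1 remain; assigned so far: [1, 2, 4]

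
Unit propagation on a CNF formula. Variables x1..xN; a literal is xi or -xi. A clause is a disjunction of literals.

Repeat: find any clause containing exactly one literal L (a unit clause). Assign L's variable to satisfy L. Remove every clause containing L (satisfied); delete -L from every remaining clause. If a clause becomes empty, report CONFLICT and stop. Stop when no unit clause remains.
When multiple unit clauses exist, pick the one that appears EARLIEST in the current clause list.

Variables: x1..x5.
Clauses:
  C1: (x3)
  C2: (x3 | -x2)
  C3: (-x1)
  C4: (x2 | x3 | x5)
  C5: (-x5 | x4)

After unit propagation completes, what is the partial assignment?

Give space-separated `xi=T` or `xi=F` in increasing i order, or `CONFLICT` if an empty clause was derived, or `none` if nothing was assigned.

unit clause [3] forces x3=T; simplify:
  satisfied 3 clause(s); 2 remain; assigned so far: [3]
unit clause [-1] forces x1=F; simplify:
  satisfied 1 clause(s); 1 remain; assigned so far: [1, 3]

Answer: x1=F x3=T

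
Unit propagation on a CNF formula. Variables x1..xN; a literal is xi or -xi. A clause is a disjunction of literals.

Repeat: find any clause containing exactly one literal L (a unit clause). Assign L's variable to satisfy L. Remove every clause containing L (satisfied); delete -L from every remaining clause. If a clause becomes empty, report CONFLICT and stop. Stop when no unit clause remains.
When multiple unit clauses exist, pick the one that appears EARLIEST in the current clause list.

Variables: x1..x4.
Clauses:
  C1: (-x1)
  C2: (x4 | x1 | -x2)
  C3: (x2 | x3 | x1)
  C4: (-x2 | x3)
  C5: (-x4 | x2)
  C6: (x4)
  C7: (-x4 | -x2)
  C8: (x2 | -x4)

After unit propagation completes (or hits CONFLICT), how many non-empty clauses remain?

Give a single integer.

Answer: 1

Derivation:
unit clause [-1] forces x1=F; simplify:
  drop 1 from [4, 1, -2] -> [4, -2]
  drop 1 from [2, 3, 1] -> [2, 3]
  satisfied 1 clause(s); 7 remain; assigned so far: [1]
unit clause [4] forces x4=T; simplify:
  drop -4 from [-4, 2] -> [2]
  drop -4 from [-4, -2] -> [-2]
  drop -4 from [2, -4] -> [2]
  satisfied 2 clause(s); 5 remain; assigned so far: [1, 4]
unit clause [2] forces x2=T; simplify:
  drop -2 from [-2, 3] -> [3]
  drop -2 from [-2] -> [] (empty!)
  satisfied 3 clause(s); 2 remain; assigned so far: [1, 2, 4]
CONFLICT (empty clause)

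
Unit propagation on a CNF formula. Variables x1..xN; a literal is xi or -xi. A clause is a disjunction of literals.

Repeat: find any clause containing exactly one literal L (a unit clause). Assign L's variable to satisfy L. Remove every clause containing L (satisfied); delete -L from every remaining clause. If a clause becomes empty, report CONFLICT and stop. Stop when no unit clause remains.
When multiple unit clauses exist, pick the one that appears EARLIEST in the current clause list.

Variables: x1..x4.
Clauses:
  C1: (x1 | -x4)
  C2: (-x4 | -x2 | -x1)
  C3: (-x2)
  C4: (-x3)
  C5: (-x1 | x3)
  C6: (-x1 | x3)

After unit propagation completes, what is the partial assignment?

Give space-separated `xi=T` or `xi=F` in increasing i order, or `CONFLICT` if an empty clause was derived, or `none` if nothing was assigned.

unit clause [-2] forces x2=F; simplify:
  satisfied 2 clause(s); 4 remain; assigned so far: [2]
unit clause [-3] forces x3=F; simplify:
  drop 3 from [-1, 3] -> [-1]
  drop 3 from [-1, 3] -> [-1]
  satisfied 1 clause(s); 3 remain; assigned so far: [2, 3]
unit clause [-1] forces x1=F; simplify:
  drop 1 from [1, -4] -> [-4]
  satisfied 2 clause(s); 1 remain; assigned so far: [1, 2, 3]
unit clause [-4] forces x4=F; simplify:
  satisfied 1 clause(s); 0 remain; assigned so far: [1, 2, 3, 4]

Answer: x1=F x2=F x3=F x4=F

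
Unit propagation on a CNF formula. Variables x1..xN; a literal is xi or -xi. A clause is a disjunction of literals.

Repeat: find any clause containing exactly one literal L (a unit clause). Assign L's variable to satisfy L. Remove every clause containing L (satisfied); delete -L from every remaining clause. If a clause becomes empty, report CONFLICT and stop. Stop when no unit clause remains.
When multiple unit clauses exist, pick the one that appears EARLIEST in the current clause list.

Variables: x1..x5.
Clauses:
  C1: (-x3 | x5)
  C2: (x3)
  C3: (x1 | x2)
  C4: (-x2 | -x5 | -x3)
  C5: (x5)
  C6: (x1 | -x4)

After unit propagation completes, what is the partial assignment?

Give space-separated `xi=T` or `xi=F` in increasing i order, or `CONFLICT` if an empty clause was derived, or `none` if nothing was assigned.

Answer: x1=T x2=F x3=T x5=T

Derivation:
unit clause [3] forces x3=T; simplify:
  drop -3 from [-3, 5] -> [5]
  drop -3 from [-2, -5, -3] -> [-2, -5]
  satisfied 1 clause(s); 5 remain; assigned so far: [3]
unit clause [5] forces x5=T; simplify:
  drop -5 from [-2, -5] -> [-2]
  satisfied 2 clause(s); 3 remain; assigned so far: [3, 5]
unit clause [-2] forces x2=F; simplify:
  drop 2 from [1, 2] -> [1]
  satisfied 1 clause(s); 2 remain; assigned so far: [2, 3, 5]
unit clause [1] forces x1=T; simplify:
  satisfied 2 clause(s); 0 remain; assigned so far: [1, 2, 3, 5]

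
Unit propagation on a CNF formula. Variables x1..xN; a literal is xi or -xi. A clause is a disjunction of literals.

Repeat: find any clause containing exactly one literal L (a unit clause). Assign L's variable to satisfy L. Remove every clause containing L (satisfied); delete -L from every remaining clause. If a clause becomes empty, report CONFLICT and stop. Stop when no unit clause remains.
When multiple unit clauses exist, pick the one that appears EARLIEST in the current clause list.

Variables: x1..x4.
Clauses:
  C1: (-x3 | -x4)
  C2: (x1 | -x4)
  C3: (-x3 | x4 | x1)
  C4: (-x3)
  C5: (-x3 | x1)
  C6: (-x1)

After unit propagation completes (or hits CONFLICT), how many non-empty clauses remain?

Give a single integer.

unit clause [-3] forces x3=F; simplify:
  satisfied 4 clause(s); 2 remain; assigned so far: [3]
unit clause [-1] forces x1=F; simplify:
  drop 1 from [1, -4] -> [-4]
  satisfied 1 clause(s); 1 remain; assigned so far: [1, 3]
unit clause [-4] forces x4=F; simplify:
  satisfied 1 clause(s); 0 remain; assigned so far: [1, 3, 4]

Answer: 0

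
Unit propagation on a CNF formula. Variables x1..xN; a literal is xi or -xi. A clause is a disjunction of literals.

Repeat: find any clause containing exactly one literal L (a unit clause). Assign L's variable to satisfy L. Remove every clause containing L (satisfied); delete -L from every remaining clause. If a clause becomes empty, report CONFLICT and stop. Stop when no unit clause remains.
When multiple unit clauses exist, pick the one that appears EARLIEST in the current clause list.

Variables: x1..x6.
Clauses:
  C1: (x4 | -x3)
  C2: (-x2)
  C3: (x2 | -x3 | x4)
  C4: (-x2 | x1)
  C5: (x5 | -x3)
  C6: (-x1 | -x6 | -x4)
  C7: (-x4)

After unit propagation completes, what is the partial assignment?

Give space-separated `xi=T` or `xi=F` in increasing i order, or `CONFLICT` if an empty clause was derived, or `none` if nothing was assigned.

unit clause [-2] forces x2=F; simplify:
  drop 2 from [2, -3, 4] -> [-3, 4]
  satisfied 2 clause(s); 5 remain; assigned so far: [2]
unit clause [-4] forces x4=F; simplify:
  drop 4 from [4, -3] -> [-3]
  drop 4 from [-3, 4] -> [-3]
  satisfied 2 clause(s); 3 remain; assigned so far: [2, 4]
unit clause [-3] forces x3=F; simplify:
  satisfied 3 clause(s); 0 remain; assigned so far: [2, 3, 4]

Answer: x2=F x3=F x4=F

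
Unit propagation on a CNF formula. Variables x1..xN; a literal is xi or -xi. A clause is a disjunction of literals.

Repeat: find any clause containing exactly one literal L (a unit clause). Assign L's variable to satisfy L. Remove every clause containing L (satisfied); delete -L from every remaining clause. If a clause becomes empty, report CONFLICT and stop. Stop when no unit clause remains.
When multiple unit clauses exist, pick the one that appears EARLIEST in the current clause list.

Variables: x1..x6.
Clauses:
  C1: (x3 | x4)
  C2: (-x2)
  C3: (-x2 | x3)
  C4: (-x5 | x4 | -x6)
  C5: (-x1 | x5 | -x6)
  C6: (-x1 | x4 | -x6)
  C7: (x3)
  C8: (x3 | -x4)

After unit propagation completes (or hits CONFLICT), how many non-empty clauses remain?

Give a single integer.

Answer: 3

Derivation:
unit clause [-2] forces x2=F; simplify:
  satisfied 2 clause(s); 6 remain; assigned so far: [2]
unit clause [3] forces x3=T; simplify:
  satisfied 3 clause(s); 3 remain; assigned so far: [2, 3]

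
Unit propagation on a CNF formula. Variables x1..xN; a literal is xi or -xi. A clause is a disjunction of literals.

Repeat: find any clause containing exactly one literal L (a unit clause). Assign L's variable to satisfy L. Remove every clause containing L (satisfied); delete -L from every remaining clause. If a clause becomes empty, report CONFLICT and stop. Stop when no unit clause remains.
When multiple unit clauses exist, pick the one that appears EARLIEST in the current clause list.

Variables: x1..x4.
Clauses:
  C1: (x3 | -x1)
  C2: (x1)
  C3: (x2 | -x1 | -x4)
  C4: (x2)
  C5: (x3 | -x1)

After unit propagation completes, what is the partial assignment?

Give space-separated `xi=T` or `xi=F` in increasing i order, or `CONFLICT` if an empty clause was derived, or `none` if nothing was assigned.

unit clause [1] forces x1=T; simplify:
  drop -1 from [3, -1] -> [3]
  drop -1 from [2, -1, -4] -> [2, -4]
  drop -1 from [3, -1] -> [3]
  satisfied 1 clause(s); 4 remain; assigned so far: [1]
unit clause [3] forces x3=T; simplify:
  satisfied 2 clause(s); 2 remain; assigned so far: [1, 3]
unit clause [2] forces x2=T; simplify:
  satisfied 2 clause(s); 0 remain; assigned so far: [1, 2, 3]

Answer: x1=T x2=T x3=T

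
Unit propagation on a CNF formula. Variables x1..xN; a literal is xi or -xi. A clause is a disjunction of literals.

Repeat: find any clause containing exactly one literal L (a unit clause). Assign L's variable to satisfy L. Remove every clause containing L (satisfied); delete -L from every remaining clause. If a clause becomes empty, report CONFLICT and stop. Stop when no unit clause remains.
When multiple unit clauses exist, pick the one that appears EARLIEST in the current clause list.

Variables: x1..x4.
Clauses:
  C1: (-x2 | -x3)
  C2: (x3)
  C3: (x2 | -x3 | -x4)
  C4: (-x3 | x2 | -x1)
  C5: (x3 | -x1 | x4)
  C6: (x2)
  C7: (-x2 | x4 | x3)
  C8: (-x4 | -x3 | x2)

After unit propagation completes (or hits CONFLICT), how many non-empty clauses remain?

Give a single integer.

unit clause [3] forces x3=T; simplify:
  drop -3 from [-2, -3] -> [-2]
  drop -3 from [2, -3, -4] -> [2, -4]
  drop -3 from [-3, 2, -1] -> [2, -1]
  drop -3 from [-4, -3, 2] -> [-4, 2]
  satisfied 3 clause(s); 5 remain; assigned so far: [3]
unit clause [-2] forces x2=F; simplify:
  drop 2 from [2, -4] -> [-4]
  drop 2 from [2, -1] -> [-1]
  drop 2 from [2] -> [] (empty!)
  drop 2 from [-4, 2] -> [-4]
  satisfied 1 clause(s); 4 remain; assigned so far: [2, 3]
CONFLICT (empty clause)

Answer: 3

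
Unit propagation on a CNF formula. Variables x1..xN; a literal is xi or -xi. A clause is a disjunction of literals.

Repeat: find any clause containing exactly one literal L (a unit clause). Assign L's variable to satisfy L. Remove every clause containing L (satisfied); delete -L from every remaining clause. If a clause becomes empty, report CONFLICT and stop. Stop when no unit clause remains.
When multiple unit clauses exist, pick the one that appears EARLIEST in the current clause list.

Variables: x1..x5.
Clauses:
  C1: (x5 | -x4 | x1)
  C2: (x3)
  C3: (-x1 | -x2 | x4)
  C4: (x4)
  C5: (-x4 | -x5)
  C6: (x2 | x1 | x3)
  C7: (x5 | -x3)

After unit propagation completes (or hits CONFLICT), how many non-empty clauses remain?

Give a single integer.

Answer: 1

Derivation:
unit clause [3] forces x3=T; simplify:
  drop -3 from [5, -3] -> [5]
  satisfied 2 clause(s); 5 remain; assigned so far: [3]
unit clause [4] forces x4=T; simplify:
  drop -4 from [5, -4, 1] -> [5, 1]
  drop -4 from [-4, -5] -> [-5]
  satisfied 2 clause(s); 3 remain; assigned so far: [3, 4]
unit clause [-5] forces x5=F; simplify:
  drop 5 from [5, 1] -> [1]
  drop 5 from [5] -> [] (empty!)
  satisfied 1 clause(s); 2 remain; assigned so far: [3, 4, 5]
CONFLICT (empty clause)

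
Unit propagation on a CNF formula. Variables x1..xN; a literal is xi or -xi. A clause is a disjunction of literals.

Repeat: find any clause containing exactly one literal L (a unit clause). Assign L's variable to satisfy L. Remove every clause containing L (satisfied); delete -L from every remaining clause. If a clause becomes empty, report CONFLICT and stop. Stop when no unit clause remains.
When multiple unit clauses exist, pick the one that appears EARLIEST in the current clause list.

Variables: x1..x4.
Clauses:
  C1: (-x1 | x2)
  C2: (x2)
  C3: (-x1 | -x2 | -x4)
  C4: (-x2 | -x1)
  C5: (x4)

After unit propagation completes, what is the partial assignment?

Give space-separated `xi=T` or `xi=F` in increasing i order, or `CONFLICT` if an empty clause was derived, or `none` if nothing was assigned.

unit clause [2] forces x2=T; simplify:
  drop -2 from [-1, -2, -4] -> [-1, -4]
  drop -2 from [-2, -1] -> [-1]
  satisfied 2 clause(s); 3 remain; assigned so far: [2]
unit clause [-1] forces x1=F; simplify:
  satisfied 2 clause(s); 1 remain; assigned so far: [1, 2]
unit clause [4] forces x4=T; simplify:
  satisfied 1 clause(s); 0 remain; assigned so far: [1, 2, 4]

Answer: x1=F x2=T x4=T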